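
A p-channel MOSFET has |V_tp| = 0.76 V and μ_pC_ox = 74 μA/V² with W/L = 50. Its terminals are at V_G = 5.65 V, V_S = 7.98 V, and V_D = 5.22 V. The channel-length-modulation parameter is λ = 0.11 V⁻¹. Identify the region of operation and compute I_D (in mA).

V_SG = V_S − V_G = 7.98 − 5.65 = 2.33 V; V_SD = V_S − V_D = 7.98 − 5.22 = 2.76 V.
k_p = μ_pC_ox · (W/L) = 3.7 mA/V².
V_ov = V_SG − |V_tp| = 2.33 − 0.76 = 1.57 V.
Since V_SD = 2.76 V ≥ V_ov = 1.57 V, the device is in saturation.
I_D = ½ k_p V_ov² (1 + λ V_SD) = 0.5 × 3.7 × 1.57² × (1 + 0.11 × 2.76) = 5.94 mA.

Saturation; I_D = 5.94 mA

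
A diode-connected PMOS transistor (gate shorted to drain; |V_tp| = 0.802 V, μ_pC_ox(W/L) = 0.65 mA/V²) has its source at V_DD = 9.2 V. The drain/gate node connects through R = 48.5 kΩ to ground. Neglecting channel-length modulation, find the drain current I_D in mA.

With gate tied to drain, V_SG = V_SD ≥ V_SG − |V_tp|, so the device is in saturation.
KCL at the drain: ½ k_p (V_SG − |V_tp|)² = (V_DD − V_SG)/R.
Let x = V_SG − 0.802. Then 15.8 x² + x − 8.398 = 0, giving x = 0.699 V (positive root), so V_SG = 1.5 V.
I_D = (V_DD − V_SG)/R = (9.2 − 1.5) / 48.5 = 0.159 mA.

I_D = 0.159 mA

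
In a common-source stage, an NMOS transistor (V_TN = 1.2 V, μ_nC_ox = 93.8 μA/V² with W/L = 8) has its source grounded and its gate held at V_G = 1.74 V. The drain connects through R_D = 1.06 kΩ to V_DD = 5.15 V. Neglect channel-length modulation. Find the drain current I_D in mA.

V_GS = V_G = 1.74 V, so V_ov = 1.74 − 1.2 = 0.54 V.
k_n = μ_nC_ox · (W/L) = 0.7504 mA/V².
Assume saturation: I_D = ½ k_n V_ov² = 0.5 × 0.7504 × 0.54² = 0.109 mA, giving V_DS = V_DD − I_D R_D = 5.15 − 0.109 × 1.06 = 5.03 V.
V_DS = 5.03 V ≥ V_ov = 0.54 V, confirming saturation.

I_D = 0.109 mA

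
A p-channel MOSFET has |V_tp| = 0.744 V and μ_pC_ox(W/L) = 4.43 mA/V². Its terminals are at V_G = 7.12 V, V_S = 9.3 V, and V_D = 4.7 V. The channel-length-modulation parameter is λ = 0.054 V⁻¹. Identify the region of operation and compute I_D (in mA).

Saturation; I_D = 5.70 mA

V_SG = V_S − V_G = 9.3 − 7.12 = 2.18 V; V_SD = V_S − V_D = 9.3 − 4.7 = 4.6 V.
V_ov = V_SG − |V_tp| = 2.18 − 0.744 = 1.44 V.
Since V_SD = 4.6 V ≥ V_ov = 1.44 V, the device is in saturation.
I_D = ½ k_p V_ov² (1 + λ V_SD) = 0.5 × 4.43 × 1.44² × (1 + 0.054 × 4.6) = 5.7 mA.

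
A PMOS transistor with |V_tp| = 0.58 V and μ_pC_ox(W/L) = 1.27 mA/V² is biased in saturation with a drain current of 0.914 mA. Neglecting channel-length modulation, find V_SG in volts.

V_SG = 1.78 V

In saturation I_D = ½ k_p (V_SG − |V_tp|)², so V_SG − |V_tp| = √(2 I_D / k_p) = √(2 × 0.914 / 1.27) = 1.2 V.
V_SG = 0.58 + 1.2 = 1.78 V.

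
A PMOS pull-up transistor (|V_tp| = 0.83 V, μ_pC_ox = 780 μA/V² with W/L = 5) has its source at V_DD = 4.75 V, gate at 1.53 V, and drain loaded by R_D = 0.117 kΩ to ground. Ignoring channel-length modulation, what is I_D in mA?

I_D = 11.1 mA

V_SG = V_DD − V_G = 4.75 − 1.53 = 3.22 V, so V_ov = 3.22 − 0.83 = 2.39 V.
k_p = μ_pC_ox · (W/L) = 3.9 mA/V².
Assume saturation: I_D = ½ k_p V_ov² = 0.5 × 3.9 × 2.39² = 11.1 mA, giving V_SD = V_DD − I_D R_D = 4.75 − 11.1 × 0.117 = 3.45 V.
V_SD = 3.45 V ≥ V_ov = 2.39 V, confirming saturation.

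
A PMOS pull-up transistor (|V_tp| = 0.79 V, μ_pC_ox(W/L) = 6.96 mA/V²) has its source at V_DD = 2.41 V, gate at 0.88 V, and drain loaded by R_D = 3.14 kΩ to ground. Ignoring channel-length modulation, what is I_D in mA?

V_SG = V_DD − V_G = 2.41 − 0.88 = 1.53 V, so V_ov = 1.53 − 0.79 = 0.74 V.
Assume saturation: I_D = ½ k_p V_ov² = 0.5 × 6.96 × 0.74² = 1.91 mA, giving V_SD = V_DD − I_D R_D = 2.41 − 1.91 × 3.14 = -3.57 V.
But -3.57 V < V_ov = 0.74 V, so the device is actually in triode.
In triode I_D = k_p[V_ov V_SD − ½ V_SD²] and I_D = (V_DD − V_SD)/R_D. Equating: 10.9 V_SD² − 17.17 V_SD + 2.41 = 0, giving V_SD = 0.156 V (the root below V_ov).
I_D = (2.41 − 0.156) / 3.14 = 0.718 mA.

I_D = 0.718 mA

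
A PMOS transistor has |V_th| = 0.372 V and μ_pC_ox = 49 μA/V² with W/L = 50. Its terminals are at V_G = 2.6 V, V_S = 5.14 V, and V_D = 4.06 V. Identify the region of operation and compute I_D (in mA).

Triode; I_D = 4.31 mA

V_SG = V_S − V_G = 5.14 − 2.6 = 2.54 V; V_SD = V_S − V_D = 5.14 − 4.06 = 1.08 V.
k_p = μ_pC_ox · (W/L) = 2.45 mA/V².
V_ov = V_SG − |V_th| = 2.54 − 0.372 = 2.17 V.
Since V_SD = 1.08 V < V_ov = 2.17 V, the device is in the triode region.
I_D = k_p [V_ov · V_SD − ½ V_SD²] = 2.45 × [2.17 × 1.08 − 0.5 × 1.08²] = 4.31 mA.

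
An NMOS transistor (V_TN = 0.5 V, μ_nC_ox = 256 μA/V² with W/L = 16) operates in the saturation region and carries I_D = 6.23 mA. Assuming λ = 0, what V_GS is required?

k_n = μ_nC_ox · (W/L) = 4.096 mA/V².
In saturation I_D = ½ k_n (V_GS − V_TN)², so V_GS − V_TN = √(2 I_D / k_n) = √(2 × 6.23 / 4.096) = 1.74 V.
V_GS = 0.5 + 1.74 = 2.24 V.

V_GS = 2.24 V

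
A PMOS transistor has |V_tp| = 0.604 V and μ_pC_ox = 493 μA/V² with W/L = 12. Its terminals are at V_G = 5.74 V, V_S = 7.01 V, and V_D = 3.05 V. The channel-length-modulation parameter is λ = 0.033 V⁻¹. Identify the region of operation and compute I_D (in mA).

V_SG = V_S − V_G = 7.01 − 5.74 = 1.27 V; V_SD = V_S − V_D = 7.01 − 3.05 = 3.96 V.
k_p = μ_pC_ox · (W/L) = 5.916 mA/V².
V_ov = V_SG − |V_tp| = 1.27 − 0.604 = 0.666 V.
Since V_SD = 3.96 V ≥ V_ov = 0.666 V, the device is in saturation.
I_D = ½ k_p V_ov² (1 + λ V_SD) = 0.5 × 5.916 × 0.666² × (1 + 0.033 × 3.96) = 1.48 mA.

Saturation; I_D = 1.48 mA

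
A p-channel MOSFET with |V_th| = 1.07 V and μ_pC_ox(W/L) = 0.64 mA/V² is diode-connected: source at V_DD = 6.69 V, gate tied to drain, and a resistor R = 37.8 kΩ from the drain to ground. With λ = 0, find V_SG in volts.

With gate tied to drain, V_SG = V_SD ≥ V_SG − |V_th|, so the device is in saturation.
KCL at the drain: ½ k_p (V_SG − |V_th|)² = (V_DD − V_SG)/R.
Let x = V_SG − 1.07. Then 12.1 x² + x − 5.62 = 0, giving x = 0.642 V (positive root), so V_SG = 1.71 V.
I_D = (V_DD − V_SG)/R = (6.69 − 1.71) / 37.8 = 0.132 mA.

V_SG = 1.71 V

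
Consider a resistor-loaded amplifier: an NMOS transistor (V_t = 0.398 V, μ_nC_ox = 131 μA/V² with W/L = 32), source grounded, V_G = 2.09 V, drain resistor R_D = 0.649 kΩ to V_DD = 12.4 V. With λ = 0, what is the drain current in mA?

V_GS = V_G = 2.09 V, so V_ov = 2.09 − 0.398 = 1.69 V.
k_n = μ_nC_ox · (W/L) = 4.192 mA/V².
Assume saturation: I_D = ½ k_n V_ov² = 0.5 × 4.192 × 1.69² = 6 mA, giving V_DS = V_DD − I_D R_D = 12.4 − 6 × 0.649 = 8.51 V.
V_DS = 8.51 V ≥ V_ov = 1.69 V, confirming saturation.

I_D = 6.00 mA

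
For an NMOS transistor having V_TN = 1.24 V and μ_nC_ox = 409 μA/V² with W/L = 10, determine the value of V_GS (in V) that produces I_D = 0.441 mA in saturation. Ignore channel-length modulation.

V_GS = 1.70 V

k_n = μ_nC_ox · (W/L) = 4.09 mA/V².
In saturation I_D = ½ k_n (V_GS − V_TN)², so V_GS − V_TN = √(2 I_D / k_n) = √(2 × 0.441 / 4.09) = 0.464 V.
V_GS = 1.24 + 0.464 = 1.7 V.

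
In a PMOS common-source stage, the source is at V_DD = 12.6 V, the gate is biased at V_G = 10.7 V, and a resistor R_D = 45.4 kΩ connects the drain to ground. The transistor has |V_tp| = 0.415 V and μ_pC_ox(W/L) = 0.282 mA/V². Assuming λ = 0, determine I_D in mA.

I_D = 0.258 mA

V_SG = V_DD − V_G = 12.6 − 10.7 = 1.9 V, so V_ov = 1.9 − 0.415 = 1.49 V.
Assume saturation: I_D = ½ k_p V_ov² = 0.5 × 0.282 × 1.49² = 0.311 mA, giving V_SD = V_DD − I_D R_D = 12.6 − 0.311 × 45.4 = -1.52 V.
But -1.52 V < V_ov = 1.49 V, so the device is actually in triode.
In triode I_D = k_p[V_ov V_SD − ½ V_SD²] and I_D = (V_DD − V_SD)/R_D. Equating: 6.4 V_SD² − 20.01 V_SD + 12.6 = 0, giving V_SD = 0.874 V (the root below V_ov).
I_D = (12.6 − 0.874) / 45.4 = 0.258 mA.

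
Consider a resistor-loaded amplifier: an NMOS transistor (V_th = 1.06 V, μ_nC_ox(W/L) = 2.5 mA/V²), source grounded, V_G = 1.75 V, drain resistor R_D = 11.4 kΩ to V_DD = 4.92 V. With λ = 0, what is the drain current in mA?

I_D = 0.405 mA

V_GS = V_G = 1.75 V, so V_ov = 1.75 − 1.06 = 0.69 V.
Assume saturation: I_D = ½ k_n V_ov² = 0.5 × 2.5 × 0.69² = 0.595 mA, giving V_DS = V_DD − I_D R_D = 4.92 − 0.595 × 11.4 = -1.86 V.
But -1.86 V < V_ov = 0.69 V, so the device is actually in triode.
In triode I_D = k_n[V_ov V_DS − ½ V_DS²] and I_D = (V_DD − V_DS)/R_D. Equating: 14.2 V_DS² − 20.66 V_DS + 4.92 = 0, giving V_DS = 0.3 V (the root below V_ov).
I_D = (4.92 − 0.3) / 11.4 = 0.405 mA.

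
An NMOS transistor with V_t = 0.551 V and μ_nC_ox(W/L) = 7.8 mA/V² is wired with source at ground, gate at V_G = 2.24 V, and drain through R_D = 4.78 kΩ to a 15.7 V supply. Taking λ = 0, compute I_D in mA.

V_GS = V_G = 2.24 V, so V_ov = 2.24 − 0.551 = 1.69 V.
Assume saturation: I_D = ½ k_n V_ov² = 0.5 × 7.8 × 1.69² = 11.1 mA, giving V_DS = V_DD − I_D R_D = 15.7 − 11.1 × 4.78 = -37.5 V.
But -37.5 V < V_ov = 1.69 V, so the device is actually in triode.
In triode I_D = k_n[V_ov V_DS − ½ V_DS²] and I_D = (V_DD − V_DS)/R_D. Equating: 18.6 V_DS² − 63.97 V_DS + 15.7 = 0, giving V_DS = 0.266 V (the root below V_ov).
I_D = (15.7 − 0.266) / 4.78 = 3.23 mA.

I_D = 3.23 mA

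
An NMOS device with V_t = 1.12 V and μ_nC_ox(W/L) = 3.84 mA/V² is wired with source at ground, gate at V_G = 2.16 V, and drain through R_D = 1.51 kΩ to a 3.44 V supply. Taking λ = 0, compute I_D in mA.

I_D = 1.83 mA

V_GS = V_G = 2.16 V, so V_ov = 2.16 − 1.12 = 1.04 V.
Assume saturation: I_D = ½ k_n V_ov² = 0.5 × 3.84 × 1.04² = 2.08 mA, giving V_DS = V_DD − I_D R_D = 3.44 − 2.08 × 1.51 = 0.304 V.
But 0.304 V < V_ov = 1.04 V, so the device is actually in triode.
In triode I_D = k_n[V_ov V_DS − ½ V_DS²] and I_D = (V_DD − V_DS)/R_D. Equating: 2.9 V_DS² − 7.03 V_DS + 3.44 = 0, giving V_DS = 0.68 V (the root below V_ov).
I_D = (3.44 − 0.68) / 1.51 = 1.83 mA.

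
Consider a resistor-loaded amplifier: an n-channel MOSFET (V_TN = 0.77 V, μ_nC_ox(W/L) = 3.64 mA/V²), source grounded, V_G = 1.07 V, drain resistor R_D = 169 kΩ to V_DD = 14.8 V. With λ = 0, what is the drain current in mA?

V_GS = V_G = 1.07 V, so V_ov = 1.07 − 0.77 = 0.3 V.
Assume saturation: I_D = ½ k_n V_ov² = 0.5 × 3.64 × 0.3² = 0.164 mA, giving V_DS = V_DD − I_D R_D = 14.8 − 0.164 × 169 = -12.9 V.
But -12.9 V < V_ov = 0.3 V, so the device is actually in triode.
In triode I_D = k_n[V_ov V_DS − ½ V_DS²] and I_D = (V_DD − V_DS)/R_D. Equating: 308 V_DS² − 185.5 V_DS + 14.8 = 0, giving V_DS = 0.0946 V (the root below V_ov).
I_D = (14.8 − 0.0946) / 169 = 0.087 mA.

I_D = 0.0870 mA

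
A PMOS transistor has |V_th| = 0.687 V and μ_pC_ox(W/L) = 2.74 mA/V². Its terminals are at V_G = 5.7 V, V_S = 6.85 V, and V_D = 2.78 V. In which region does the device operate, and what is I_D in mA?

V_SG = V_S − V_G = 6.85 − 5.7 = 1.15 V; V_SD = V_S − V_D = 6.85 − 2.78 = 4.07 V.
V_ov = V_SG − |V_th| = 1.15 − 0.687 = 0.463 V.
Since V_SD = 4.07 V ≥ V_ov = 0.463 V, the device is in saturation.
I_D = ½ k_p V_ov² = 0.5 × 2.74 × 0.463² = 0.294 mA.

Saturation; I_D = 0.294 mA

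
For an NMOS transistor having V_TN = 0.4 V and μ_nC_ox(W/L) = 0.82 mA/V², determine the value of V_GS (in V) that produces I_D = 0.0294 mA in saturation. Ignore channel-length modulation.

In saturation I_D = ½ k_n (V_GS − V_TN)², so V_GS − V_TN = √(2 I_D / k_n) = √(2 × 0.0294 / 0.82) = 0.268 V.
V_GS = 0.4 + 0.268 = 0.668 V.

V_GS = 0.668 V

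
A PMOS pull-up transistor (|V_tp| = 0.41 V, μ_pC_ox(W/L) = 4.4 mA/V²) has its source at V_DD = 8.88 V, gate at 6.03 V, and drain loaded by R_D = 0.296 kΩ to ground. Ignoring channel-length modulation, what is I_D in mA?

V_SG = V_DD − V_G = 8.88 − 6.03 = 2.85 V, so V_ov = 2.85 − 0.41 = 2.44 V.
Assume saturation: I_D = ½ k_p V_ov² = 0.5 × 4.4 × 2.44² = 13.1 mA, giving V_SD = V_DD − I_D R_D = 8.88 − 13.1 × 0.296 = 5 V.
V_SD = 5 V ≥ V_ov = 2.44 V, confirming saturation.

I_D = 13.1 mA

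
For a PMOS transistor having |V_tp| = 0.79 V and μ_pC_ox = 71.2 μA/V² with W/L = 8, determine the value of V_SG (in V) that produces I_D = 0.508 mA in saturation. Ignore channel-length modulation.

V_SG = 2.13 V

k_p = μ_pC_ox · (W/L) = 0.5696 mA/V².
In saturation I_D = ½ k_p (V_SG − |V_tp|)², so V_SG − |V_tp| = √(2 I_D / k_p) = √(2 × 0.508 / 0.5696) = 1.34 V.
V_SG = 0.79 + 1.34 = 2.13 V.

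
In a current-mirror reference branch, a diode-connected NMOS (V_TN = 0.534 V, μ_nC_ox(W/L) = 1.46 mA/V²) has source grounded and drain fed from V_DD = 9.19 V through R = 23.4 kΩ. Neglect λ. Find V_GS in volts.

V_GS = 1.22 V

With gate tied to drain, V_GS = V_DS ≥ V_GS − V_TN, so the device is in saturation.
KCL at the drain: ½ k_n (V_GS − V_TN)² = (V_DD − V_GS)/R.
Let x = V_GS − 0.534. Then 17.1 x² + x − 8.656 = 0, giving x = 0.683 V (positive root), so V_GS = 1.22 V.
I_D = (V_DD − V_GS)/R = (9.19 − 1.22) / 23.4 = 0.341 mA.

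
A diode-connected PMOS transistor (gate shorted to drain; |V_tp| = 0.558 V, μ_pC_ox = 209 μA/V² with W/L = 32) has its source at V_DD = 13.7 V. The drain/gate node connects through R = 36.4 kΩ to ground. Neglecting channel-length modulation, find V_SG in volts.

With gate tied to drain, V_SG = V_SD ≥ V_SG − |V_tp|, so the device is in saturation.
k_p = μ_pC_ox · (W/L) = 6.688 mA/V².
KCL at the drain: ½ k_p (V_SG − |V_tp|)² = (V_DD − V_SG)/R.
Let x = V_SG − 0.558. Then 122 x² + x − 13.14 = 0, giving x = 0.325 V (positive root), so V_SG = 0.883 V.
I_D = (V_DD − V_SG)/R = (13.7 − 0.883) / 36.4 = 0.352 mA.

V_SG = 0.883 V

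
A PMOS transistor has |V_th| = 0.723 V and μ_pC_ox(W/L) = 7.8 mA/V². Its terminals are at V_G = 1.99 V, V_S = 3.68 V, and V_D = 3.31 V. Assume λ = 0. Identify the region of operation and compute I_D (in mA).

V_SG = V_S − V_G = 3.68 − 1.99 = 1.69 V; V_SD = V_S − V_D = 3.68 − 3.31 = 0.37 V.
V_ov = V_SG − |V_th| = 1.69 − 0.723 = 0.967 V.
Since V_SD = 0.37 V < V_ov = 0.967 V, the device is in the triode region.
I_D = k_p [V_ov · V_SD − ½ V_SD²] = 7.8 × [0.967 × 0.37 − 0.5 × 0.37²] = 2.26 mA.

Triode; I_D = 2.26 mA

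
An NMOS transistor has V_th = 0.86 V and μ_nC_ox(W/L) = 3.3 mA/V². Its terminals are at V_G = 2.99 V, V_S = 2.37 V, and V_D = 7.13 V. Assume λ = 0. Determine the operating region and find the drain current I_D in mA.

V_GS = V_G − V_S = 2.99 − 2.37 = 0.62 V; V_DS = V_D − V_S = 7.13 − 2.37 = 4.76 V.
V_GS = 0.62 V < V_th = 0.86 V, so the transistor is in cutoff.

Cutoff; I_D = 0 mA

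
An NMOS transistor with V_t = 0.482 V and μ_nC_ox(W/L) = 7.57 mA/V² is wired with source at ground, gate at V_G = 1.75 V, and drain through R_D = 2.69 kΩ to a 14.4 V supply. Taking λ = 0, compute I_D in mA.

I_D = 5.07 mA

V_GS = V_G = 1.75 V, so V_ov = 1.75 − 0.482 = 1.27 V.
Assume saturation: I_D = ½ k_n V_ov² = 0.5 × 7.57 × 1.27² = 6.09 mA, giving V_DS = V_DD − I_D R_D = 14.4 − 6.09 × 2.69 = -1.97 V.
But -1.97 V < V_ov = 1.27 V, so the device is actually in triode.
In triode I_D = k_n[V_ov V_DS − ½ V_DS²] and I_D = (V_DD − V_DS)/R_D. Equating: 10.2 V_DS² − 26.82 V_DS + 14.4 = 0, giving V_DS = 0.751 V (the root below V_ov).
I_D = (14.4 − 0.751) / 2.69 = 5.07 mA.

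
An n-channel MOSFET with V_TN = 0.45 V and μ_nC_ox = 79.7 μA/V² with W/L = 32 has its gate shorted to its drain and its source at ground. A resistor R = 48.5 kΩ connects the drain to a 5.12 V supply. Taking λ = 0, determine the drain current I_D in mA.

I_D = 0.0908 mA

With gate tied to drain, V_GS = V_DS ≥ V_GS − V_TN, so the device is in saturation.
k_n = μ_nC_ox · (W/L) = 2.55 mA/V².
KCL at the drain: ½ k_n (V_GS − V_TN)² = (V_DD − V_GS)/R.
Let x = V_GS − 0.45. Then 61.8 x² + x − 4.67 = 0, giving x = 0.267 V (positive root), so V_GS = 0.717 V.
I_D = (V_DD − V_GS)/R = (5.12 − 0.717) / 48.5 = 0.0908 mA.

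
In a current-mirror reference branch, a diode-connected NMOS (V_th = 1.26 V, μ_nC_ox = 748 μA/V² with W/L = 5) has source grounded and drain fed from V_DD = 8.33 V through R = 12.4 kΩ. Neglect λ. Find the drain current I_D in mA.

With gate tied to drain, V_GS = V_DS ≥ V_GS − V_th, so the device is in saturation.
k_n = μ_nC_ox · (W/L) = 3.74 mA/V².
KCL at the drain: ½ k_n (V_GS − V_th)² = (V_DD − V_GS)/R.
Let x = V_GS − 1.26. Then 23.2 x² + x − 7.07 = 0, giving x = 0.531 V (positive root), so V_GS = 1.79 V.
I_D = (V_DD − V_GS)/R = (8.33 − 1.79) / 12.4 = 0.527 mA.

I_D = 0.527 mA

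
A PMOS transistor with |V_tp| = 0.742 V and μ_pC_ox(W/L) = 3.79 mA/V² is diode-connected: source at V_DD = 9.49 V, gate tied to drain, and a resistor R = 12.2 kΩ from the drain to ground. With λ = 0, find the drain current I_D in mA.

With gate tied to drain, V_SG = V_SD ≥ V_SG − |V_tp|, so the device is in saturation.
KCL at the drain: ½ k_p (V_SG − |V_tp|)² = (V_DD − V_SG)/R.
Let x = V_SG − 0.742. Then 23.1 x² + x − 8.748 = 0, giving x = 0.594 V (positive root), so V_SG = 1.34 V.
I_D = (V_DD − V_SG)/R = (9.49 − 1.34) / 12.2 = 0.668 mA.

I_D = 0.668 mA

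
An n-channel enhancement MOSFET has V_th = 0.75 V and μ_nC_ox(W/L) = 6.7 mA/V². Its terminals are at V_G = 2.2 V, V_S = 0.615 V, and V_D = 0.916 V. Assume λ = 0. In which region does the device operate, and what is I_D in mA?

Triode; I_D = 1.38 mA

V_GS = V_G − V_S = 2.2 − 0.615 = 1.59 V; V_DS = V_D − V_S = 0.916 − 0.615 = 0.301 V.
V_ov = V_GS − V_th = 1.59 − 0.75 = 0.835 V.
Since V_DS = 0.301 V < V_ov = 0.835 V, the device is in the triode region.
I_D = k_n [V_ov · V_DS − ½ V_DS²] = 6.7 × [0.835 × 0.301 − 0.5 × 0.301²] = 1.38 mA.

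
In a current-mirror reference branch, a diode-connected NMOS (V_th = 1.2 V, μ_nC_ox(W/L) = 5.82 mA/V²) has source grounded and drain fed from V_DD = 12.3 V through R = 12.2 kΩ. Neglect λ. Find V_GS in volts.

V_GS = 1.75 V

With gate tied to drain, V_GS = V_DS ≥ V_GS − V_th, so the device is in saturation.
KCL at the drain: ½ k_n (V_GS − V_th)² = (V_DD − V_GS)/R.
Let x = V_GS − 1.2. Then 35.5 x² + x − 11.1 = 0, giving x = 0.545 V (positive root), so V_GS = 1.75 V.
I_D = (V_DD − V_GS)/R = (12.3 − 1.75) / 12.2 = 0.865 mA.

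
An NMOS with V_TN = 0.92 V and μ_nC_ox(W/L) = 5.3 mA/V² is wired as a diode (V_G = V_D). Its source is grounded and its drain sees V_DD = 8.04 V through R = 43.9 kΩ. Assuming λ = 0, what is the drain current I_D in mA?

With gate tied to drain, V_GS = V_DS ≥ V_GS − V_TN, so the device is in saturation.
KCL at the drain: ½ k_n (V_GS − V_TN)² = (V_DD − V_GS)/R.
Let x = V_GS − 0.92. Then 116 x² + x − 7.12 = 0, giving x = 0.243 V (positive root), so V_GS = 1.16 V.
I_D = (V_DD − V_GS)/R = (8.04 − 1.16) / 43.9 = 0.157 mA.

I_D = 0.157 mA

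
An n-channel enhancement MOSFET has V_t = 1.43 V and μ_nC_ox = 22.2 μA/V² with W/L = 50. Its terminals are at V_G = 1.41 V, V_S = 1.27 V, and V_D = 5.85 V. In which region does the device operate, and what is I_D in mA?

Cutoff; I_D = 0 mA

V_GS = V_G − V_S = 1.41 − 1.27 = 0.14 V; V_DS = V_D − V_S = 5.85 − 1.27 = 4.58 V.
V_GS = 0.14 V < V_t = 1.43 V, so the transistor is in cutoff.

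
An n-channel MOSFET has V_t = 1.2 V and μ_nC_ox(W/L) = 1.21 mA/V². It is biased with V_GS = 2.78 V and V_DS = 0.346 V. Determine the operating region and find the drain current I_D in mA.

V_ov = V_GS − V_t = 2.78 − 1.2 = 1.58 V.
Since V_DS = 0.346 V < V_ov = 1.58 V, the device is in the triode region.
I_D = k_n [V_ov · V_DS − ½ V_DS²] = 1.21 × [1.58 × 0.346 − 0.5 × 0.346²] = 0.589 mA.

Triode; I_D = 0.589 mA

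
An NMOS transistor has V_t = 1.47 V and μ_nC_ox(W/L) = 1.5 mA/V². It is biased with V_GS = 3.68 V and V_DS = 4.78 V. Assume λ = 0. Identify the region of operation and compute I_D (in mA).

Saturation; I_D = 3.66 mA

V_ov = V_GS − V_t = 3.68 − 1.47 = 2.21 V.
Since V_DS = 4.78 V ≥ V_ov = 2.21 V, the device is in saturation.
I_D = ½ k_n V_ov² = 0.5 × 1.5 × 2.21² = 3.66 mA.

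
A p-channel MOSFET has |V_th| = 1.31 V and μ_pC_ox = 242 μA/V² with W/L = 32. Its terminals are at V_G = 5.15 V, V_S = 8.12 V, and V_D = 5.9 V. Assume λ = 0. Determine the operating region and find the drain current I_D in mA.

V_SG = V_S − V_G = 8.12 − 5.15 = 2.97 V; V_SD = V_S − V_D = 8.12 − 5.9 = 2.22 V.
k_p = μ_pC_ox · (W/L) = 7.744 mA/V².
V_ov = V_SG − |V_th| = 2.97 − 1.31 = 1.66 V.
Since V_SD = 2.22 V ≥ V_ov = 1.66 V, the device is in saturation.
I_D = ½ k_p V_ov² = 0.5 × 7.744 × 1.66² = 10.7 mA.

Saturation; I_D = 10.7 mA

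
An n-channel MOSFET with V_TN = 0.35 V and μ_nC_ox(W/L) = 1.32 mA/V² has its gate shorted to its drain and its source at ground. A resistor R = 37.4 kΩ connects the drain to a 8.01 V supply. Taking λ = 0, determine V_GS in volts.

V_GS = 0.887 V

With gate tied to drain, V_GS = V_DS ≥ V_GS − V_TN, so the device is in saturation.
KCL at the drain: ½ k_n (V_GS − V_TN)² = (V_DD − V_GS)/R.
Let x = V_GS − 0.35. Then 24.7 x² + x − 7.66 = 0, giving x = 0.537 V (positive root), so V_GS = 0.887 V.
I_D = (V_DD − V_GS)/R = (8.01 − 0.887) / 37.4 = 0.19 mA.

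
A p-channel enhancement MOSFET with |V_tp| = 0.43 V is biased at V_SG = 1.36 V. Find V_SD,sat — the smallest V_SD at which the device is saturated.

V_SD,sat = 0.930 V

The boundary between triode and saturation is V_SD = V_SG − |V_tp| = V_ov.
V_ov = 1.36 − 0.43 = 0.93 V.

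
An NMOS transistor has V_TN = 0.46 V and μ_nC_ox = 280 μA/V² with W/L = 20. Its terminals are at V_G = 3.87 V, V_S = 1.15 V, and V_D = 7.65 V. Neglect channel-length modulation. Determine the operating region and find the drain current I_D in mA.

V_GS = V_G − V_S = 3.87 − 1.15 = 2.72 V; V_DS = V_D − V_S = 7.65 − 1.15 = 6.5 V.
k_n = μ_nC_ox · (W/L) = 5.6 mA/V².
V_ov = V_GS − V_TN = 2.72 − 0.46 = 2.26 V.
Since V_DS = 6.5 V ≥ V_ov = 2.26 V, the device is in saturation.
I_D = ½ k_n V_ov² = 0.5 × 5.6 × 2.26² = 14.3 mA.

Saturation; I_D = 14.3 mA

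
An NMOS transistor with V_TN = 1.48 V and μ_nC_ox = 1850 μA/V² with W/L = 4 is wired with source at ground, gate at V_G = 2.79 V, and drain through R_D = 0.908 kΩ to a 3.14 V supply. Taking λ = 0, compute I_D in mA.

V_GS = V_G = 2.79 V, so V_ov = 2.79 − 1.48 = 1.31 V.
k_n = μ_nC_ox · (W/L) = 7.4 mA/V².
Assume saturation: I_D = ½ k_n V_ov² = 0.5 × 7.4 × 1.31² = 6.35 mA, giving V_DS = V_DD − I_D R_D = 3.14 − 6.35 × 0.908 = -2.63 V.
But -2.63 V < V_ov = 1.31 V, so the device is actually in triode.
In triode I_D = k_n[V_ov V_DS − ½ V_DS²] and I_D = (V_DD − V_DS)/R_D. Equating: 3.36 V_DS² − 9.802 V_DS + 3.14 = 0, giving V_DS = 0.366 V (the root below V_ov).
I_D = (3.14 − 0.366) / 0.908 = 3.05 mA.

I_D = 3.05 mA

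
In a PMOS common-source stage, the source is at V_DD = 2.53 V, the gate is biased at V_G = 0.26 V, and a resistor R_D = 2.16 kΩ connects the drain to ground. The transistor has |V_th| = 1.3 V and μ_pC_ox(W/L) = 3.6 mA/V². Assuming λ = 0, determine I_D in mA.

V_SG = V_DD − V_G = 2.53 − 0.26 = 2.27 V, so V_ov = 2.27 − 1.3 = 0.97 V.
Assume saturation: I_D = ½ k_p V_ov² = 0.5 × 3.6 × 0.97² = 1.69 mA, giving V_SD = V_DD − I_D R_D = 2.53 − 1.69 × 2.16 = -1.13 V.
But -1.13 V < V_ov = 0.97 V, so the device is actually in triode.
In triode I_D = k_p[V_ov V_SD − ½ V_SD²] and I_D = (V_DD − V_SD)/R_D. Equating: 3.89 V_SD² − 8.543 V_SD + 2.53 = 0, giving V_SD = 0.353 V (the root below V_ov).
I_D = (2.53 − 0.353) / 2.16 = 1.01 mA.

I_D = 1.01 mA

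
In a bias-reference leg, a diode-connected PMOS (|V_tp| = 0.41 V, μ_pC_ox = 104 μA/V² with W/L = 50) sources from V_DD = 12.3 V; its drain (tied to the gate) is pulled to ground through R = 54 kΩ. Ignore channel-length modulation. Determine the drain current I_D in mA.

I_D = 0.215 mA

With gate tied to drain, V_SG = V_SD ≥ V_SG − |V_tp|, so the device is in saturation.
k_p = μ_pC_ox · (W/L) = 5.2 mA/V².
KCL at the drain: ½ k_p (V_SG − |V_tp|)² = (V_DD − V_SG)/R.
Let x = V_SG − 0.41. Then 140 x² + x − 11.89 = 0, giving x = 0.287 V (positive root), so V_SG = 0.697 V.
I_D = (V_DD − V_SG)/R = (12.3 − 0.697) / 54 = 0.215 mA.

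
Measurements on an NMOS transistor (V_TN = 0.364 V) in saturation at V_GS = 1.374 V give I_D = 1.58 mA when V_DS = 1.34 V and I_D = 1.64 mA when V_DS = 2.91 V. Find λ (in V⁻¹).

λ = 0.0250 V⁻¹

With V_GS fixed, I_D ∝ (1 + λ V_DS) in saturation, so I_D2/I_D1 = (1 + λ V_DS2)/(1 + λ V_DS1).
1.64/1.58 = 1.038 = (1 + 2.91 λ)/(1 + 1.34 λ).
Solving: λ (I_D1 V_DS2 − I_D2 V_DS1) = I_D2 − I_D1, so λ = (1.64 − 1.58) / (1.58 × 2.91 − 1.64 × 1.34) = 0.06 / 2.4 = 0.025 V⁻¹.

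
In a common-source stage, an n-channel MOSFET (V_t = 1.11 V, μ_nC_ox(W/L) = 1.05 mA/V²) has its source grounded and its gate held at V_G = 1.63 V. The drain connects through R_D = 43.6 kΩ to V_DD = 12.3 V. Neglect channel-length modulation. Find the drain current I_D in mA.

V_GS = V_G = 1.63 V, so V_ov = 1.63 − 1.11 = 0.52 V.
Assume saturation: I_D = ½ k_n V_ov² = 0.5 × 1.05 × 0.52² = 0.142 mA, giving V_DS = V_DD − I_D R_D = 12.3 − 0.142 × 43.6 = 6.11 V.
V_DS = 6.11 V ≥ V_ov = 0.52 V, confirming saturation.

I_D = 0.142 mA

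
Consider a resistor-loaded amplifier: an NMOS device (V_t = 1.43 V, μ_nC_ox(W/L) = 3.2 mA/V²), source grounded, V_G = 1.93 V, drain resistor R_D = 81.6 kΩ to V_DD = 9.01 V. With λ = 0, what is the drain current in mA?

V_GS = V_G = 1.93 V, so V_ov = 1.93 − 1.43 = 0.5 V.
Assume saturation: I_D = ½ k_n V_ov² = 0.5 × 3.2 × 0.5² = 0.4 mA, giving V_DS = V_DD − I_D R_D = 9.01 − 0.4 × 81.6 = -23.6 V.
But -23.6 V < V_ov = 0.5 V, so the device is actually in triode.
In triode I_D = k_n[V_ov V_DS − ½ V_DS²] and I_D = (V_DD − V_DS)/R_D. Equating: 131 V_DS² − 131.6 V_DS + 9.01 = 0, giving V_DS = 0.0739 V (the root below V_ov).
I_D = (9.01 − 0.0739) / 81.6 = 0.11 mA.

I_D = 0.110 mA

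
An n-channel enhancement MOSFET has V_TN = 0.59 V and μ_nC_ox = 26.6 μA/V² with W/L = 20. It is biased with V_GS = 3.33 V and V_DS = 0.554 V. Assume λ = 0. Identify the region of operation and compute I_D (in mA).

k_n = μ_nC_ox · (W/L) = 0.532 mA/V².
V_ov = V_GS − V_TN = 3.33 − 0.59 = 2.74 V.
Since V_DS = 0.554 V < V_ov = 2.74 V, the device is in the triode region.
I_D = k_n [V_ov · V_DS − ½ V_DS²] = 0.532 × [2.74 × 0.554 − 0.5 × 0.554²] = 0.726 mA.

Triode; I_D = 0.726 mA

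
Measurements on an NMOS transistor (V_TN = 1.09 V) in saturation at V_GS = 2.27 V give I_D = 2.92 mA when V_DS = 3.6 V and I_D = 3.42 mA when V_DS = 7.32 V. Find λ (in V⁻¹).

λ = 0.0552 V⁻¹

With V_GS fixed, I_D ∝ (1 + λ V_DS) in saturation, so I_D2/I_D1 = (1 + λ V_DS2)/(1 + λ V_DS1).
3.42/2.92 = 1.171 = (1 + 7.32 λ)/(1 + 3.6 λ).
Solving: λ (I_D1 V_DS2 − I_D2 V_DS1) = I_D2 − I_D1, so λ = (3.42 − 2.92) / (2.92 × 7.32 − 3.42 × 3.6) = 0.5 / 9.06 = 0.0552 V⁻¹.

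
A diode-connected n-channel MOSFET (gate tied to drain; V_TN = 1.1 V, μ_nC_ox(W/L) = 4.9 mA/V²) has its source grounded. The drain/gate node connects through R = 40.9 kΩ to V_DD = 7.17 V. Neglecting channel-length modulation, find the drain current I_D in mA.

With gate tied to drain, V_GS = V_DS ≥ V_GS − V_TN, so the device is in saturation.
KCL at the drain: ½ k_n (V_GS − V_TN)² = (V_DD − V_GS)/R.
Let x = V_GS − 1.1. Then 100 x² + x − 6.07 = 0, giving x = 0.241 V (positive root), so V_GS = 1.34 V.
I_D = (V_DD − V_GS)/R = (7.17 − 1.34) / 40.9 = 0.143 mA.

I_D = 0.143 mA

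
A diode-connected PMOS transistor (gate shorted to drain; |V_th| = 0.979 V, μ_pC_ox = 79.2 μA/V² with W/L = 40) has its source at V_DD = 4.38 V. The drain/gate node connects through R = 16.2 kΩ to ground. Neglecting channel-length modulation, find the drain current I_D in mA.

With gate tied to drain, V_SG = V_SD ≥ V_SG − |V_th|, so the device is in saturation.
k_p = μ_pC_ox · (W/L) = 3.168 mA/V².
KCL at the drain: ½ k_p (V_SG − |V_th|)² = (V_DD − V_SG)/R.
Let x = V_SG − 0.979. Then 25.7 x² + x − 3.401 = 0, giving x = 0.345 V (positive root), so V_SG = 1.32 V.
I_D = (V_DD − V_SG)/R = (4.38 − 1.32) / 16.2 = 0.189 mA.

I_D = 0.189 mA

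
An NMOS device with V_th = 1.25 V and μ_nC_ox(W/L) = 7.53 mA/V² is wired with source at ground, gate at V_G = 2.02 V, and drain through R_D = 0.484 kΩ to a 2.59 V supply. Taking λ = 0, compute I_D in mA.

I_D = 2.23 mA

V_GS = V_G = 2.02 V, so V_ov = 2.02 − 1.25 = 0.77 V.
Assume saturation: I_D = ½ k_n V_ov² = 0.5 × 7.53 × 0.77² = 2.23 mA, giving V_DS = V_DD − I_D R_D = 2.59 − 2.23 × 0.484 = 1.51 V.
V_DS = 1.51 V ≥ V_ov = 0.77 V, confirming saturation.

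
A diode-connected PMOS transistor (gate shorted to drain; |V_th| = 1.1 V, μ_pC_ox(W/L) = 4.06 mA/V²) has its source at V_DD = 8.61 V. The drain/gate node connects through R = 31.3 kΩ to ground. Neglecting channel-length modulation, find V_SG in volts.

With gate tied to drain, V_SG = V_SD ≥ V_SG − |V_th|, so the device is in saturation.
KCL at the drain: ½ k_p (V_SG − |V_th|)² = (V_DD − V_SG)/R.
Let x = V_SG − 1.1. Then 63.5 x² + x − 7.51 = 0, giving x = 0.336 V (positive root), so V_SG = 1.44 V.
I_D = (V_DD − V_SG)/R = (8.61 − 1.44) / 31.3 = 0.229 mA.

V_SG = 1.44 V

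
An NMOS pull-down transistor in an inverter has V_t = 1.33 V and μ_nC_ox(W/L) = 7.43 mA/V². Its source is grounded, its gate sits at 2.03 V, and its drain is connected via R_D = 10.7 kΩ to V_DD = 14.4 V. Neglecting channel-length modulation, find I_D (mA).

I_D = 1.31 mA

V_GS = V_G = 2.03 V, so V_ov = 2.03 − 1.33 = 0.7 V.
Assume saturation: I_D = ½ k_n V_ov² = 0.5 × 7.43 × 0.7² = 1.82 mA, giving V_DS = V_DD − I_D R_D = 14.4 − 1.82 × 10.7 = -5.08 V.
But -5.08 V < V_ov = 0.7 V, so the device is actually in triode.
In triode I_D = k_n[V_ov V_DS − ½ V_DS²] and I_D = (V_DD − V_DS)/R_D. Equating: 39.8 V_DS² − 56.65 V_DS + 14.4 = 0, giving V_DS = 0.331 V (the root below V_ov).
I_D = (14.4 − 0.331) / 10.7 = 1.31 mA.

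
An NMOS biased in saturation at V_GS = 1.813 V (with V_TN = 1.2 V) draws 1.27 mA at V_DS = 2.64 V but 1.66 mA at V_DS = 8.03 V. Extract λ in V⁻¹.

λ = 0.0671 V⁻¹

With V_GS fixed, I_D ∝ (1 + λ V_DS) in saturation, so I_D2/I_D1 = (1 + λ V_DS2)/(1 + λ V_DS1).
1.66/1.27 = 1.307 = (1 + 8.03 λ)/(1 + 2.64 λ).
Solving: λ (I_D1 V_DS2 − I_D2 V_DS1) = I_D2 − I_D1, so λ = (1.66 − 1.27) / (1.27 × 8.03 − 1.66 × 2.64) = 0.39 / 5.82 = 0.0671 V⁻¹.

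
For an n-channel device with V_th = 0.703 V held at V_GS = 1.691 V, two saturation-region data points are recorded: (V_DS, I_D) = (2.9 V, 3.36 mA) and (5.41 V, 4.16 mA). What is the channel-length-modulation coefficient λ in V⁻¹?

With V_GS fixed, I_D ∝ (1 + λ V_DS) in saturation, so I_D2/I_D1 = (1 + λ V_DS2)/(1 + λ V_DS1).
4.16/3.36 = 1.238 = (1 + 5.41 λ)/(1 + 2.9 λ).
Solving: λ (I_D1 V_DS2 − I_D2 V_DS1) = I_D2 − I_D1, so λ = (4.16 − 3.36) / (3.36 × 5.41 − 4.16 × 2.9) = 0.8 / 6.11 = 0.131 V⁻¹.

λ = 0.131 V⁻¹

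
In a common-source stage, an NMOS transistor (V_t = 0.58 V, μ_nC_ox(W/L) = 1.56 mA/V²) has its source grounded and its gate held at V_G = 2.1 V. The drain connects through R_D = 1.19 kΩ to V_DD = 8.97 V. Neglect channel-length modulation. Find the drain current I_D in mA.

V_GS = V_G = 2.1 V, so V_ov = 2.1 − 0.58 = 1.52 V.
Assume saturation: I_D = ½ k_n V_ov² = 0.5 × 1.56 × 1.52² = 1.8 mA, giving V_DS = V_DD − I_D R_D = 8.97 − 1.8 × 1.19 = 6.83 V.
V_DS = 6.83 V ≥ V_ov = 1.52 V, confirming saturation.

I_D = 1.80 mA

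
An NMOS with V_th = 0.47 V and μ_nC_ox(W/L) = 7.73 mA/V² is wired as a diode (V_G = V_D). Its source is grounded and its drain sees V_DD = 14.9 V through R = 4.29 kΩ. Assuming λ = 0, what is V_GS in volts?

V_GS = 1.37 V

With gate tied to drain, V_GS = V_DS ≥ V_GS − V_th, so the device is in saturation.
KCL at the drain: ½ k_n (V_GS − V_th)² = (V_DD − V_GS)/R.
Let x = V_GS − 0.47. Then 16.6 x² + x − 14.43 = 0, giving x = 0.903 V (positive root), so V_GS = 1.37 V.
I_D = (V_DD − V_GS)/R = (14.9 − 1.37) / 4.29 = 3.15 mA.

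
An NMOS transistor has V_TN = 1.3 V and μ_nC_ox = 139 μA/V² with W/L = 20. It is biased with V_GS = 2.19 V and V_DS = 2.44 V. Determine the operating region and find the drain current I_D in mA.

k_n = μ_nC_ox · (W/L) = 2.78 mA/V².
V_ov = V_GS − V_TN = 2.19 − 1.3 = 0.89 V.
Since V_DS = 2.44 V ≥ V_ov = 0.89 V, the device is in saturation.
I_D = ½ k_n V_ov² = 0.5 × 2.78 × 0.89² = 1.1 mA.

Saturation; I_D = 1.10 mA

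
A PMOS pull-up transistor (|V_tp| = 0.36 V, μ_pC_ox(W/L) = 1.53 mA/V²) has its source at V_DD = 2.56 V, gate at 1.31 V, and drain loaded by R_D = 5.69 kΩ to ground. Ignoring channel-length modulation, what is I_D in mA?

I_D = 0.387 mA

V_SG = V_DD − V_G = 2.56 − 1.31 = 1.25 V, so V_ov = 1.25 − 0.36 = 0.89 V.
Assume saturation: I_D = ½ k_p V_ov² = 0.5 × 1.53 × 0.89² = 0.606 mA, giving V_SD = V_DD − I_D R_D = 2.56 − 0.606 × 5.69 = -0.888 V.
But -0.888 V < V_ov = 0.89 V, so the device is actually in triode.
In triode I_D = k_p[V_ov V_SD − ½ V_SD²] and I_D = (V_DD − V_SD)/R_D. Equating: 4.35 V_SD² − 8.748 V_SD + 2.56 = 0, giving V_SD = 0.356 V (the root below V_ov).
I_D = (2.56 − 0.356) / 5.69 = 0.387 mA.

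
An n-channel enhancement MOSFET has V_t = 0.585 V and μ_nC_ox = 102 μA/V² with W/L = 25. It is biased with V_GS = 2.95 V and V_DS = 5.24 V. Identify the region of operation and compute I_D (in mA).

Saturation; I_D = 7.13 mA

k_n = μ_nC_ox · (W/L) = 2.55 mA/V².
V_ov = V_GS − V_t = 2.95 − 0.585 = 2.37 V.
Since V_DS = 5.24 V ≥ V_ov = 2.37 V, the device is in saturation.
I_D = ½ k_n V_ov² = 0.5 × 2.55 × 2.37² = 7.13 mA.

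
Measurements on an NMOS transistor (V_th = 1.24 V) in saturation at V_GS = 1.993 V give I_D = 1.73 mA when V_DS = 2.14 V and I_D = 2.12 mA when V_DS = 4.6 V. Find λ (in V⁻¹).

λ = 0.114 V⁻¹

With V_GS fixed, I_D ∝ (1 + λ V_DS) in saturation, so I_D2/I_D1 = (1 + λ V_DS2)/(1 + λ V_DS1).
2.12/1.73 = 1.225 = (1 + 4.6 λ)/(1 + 2.14 λ).
Solving: λ (I_D1 V_DS2 − I_D2 V_DS1) = I_D2 − I_D1, so λ = (2.12 − 1.73) / (1.73 × 4.6 − 2.12 × 2.14) = 0.39 / 3.42 = 0.114 V⁻¹.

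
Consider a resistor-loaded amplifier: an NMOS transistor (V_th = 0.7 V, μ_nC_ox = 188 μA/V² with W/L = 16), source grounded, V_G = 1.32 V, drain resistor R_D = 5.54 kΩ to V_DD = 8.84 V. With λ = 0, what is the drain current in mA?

I_D = 0.578 mA

V_GS = V_G = 1.32 V, so V_ov = 1.32 − 0.7 = 0.62 V.
k_n = μ_nC_ox · (W/L) = 3.008 mA/V².
Assume saturation: I_D = ½ k_n V_ov² = 0.5 × 3.008 × 0.62² = 0.578 mA, giving V_DS = V_DD − I_D R_D = 8.84 − 0.578 × 5.54 = 5.64 V.
V_DS = 5.64 V ≥ V_ov = 0.62 V, confirming saturation.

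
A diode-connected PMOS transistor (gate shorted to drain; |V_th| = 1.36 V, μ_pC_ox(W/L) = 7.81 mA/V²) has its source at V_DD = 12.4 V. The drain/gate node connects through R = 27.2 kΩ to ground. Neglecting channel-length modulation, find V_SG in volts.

V_SG = 1.68 V

With gate tied to drain, V_SG = V_SD ≥ V_SG − |V_th|, so the device is in saturation.
KCL at the drain: ½ k_p (V_SG − |V_th|)² = (V_DD − V_SG)/R.
Let x = V_SG − 1.36. Then 106 x² + x − 11.04 = 0, giving x = 0.318 V (positive root), so V_SG = 1.68 V.
I_D = (V_DD − V_SG)/R = (12.4 − 1.68) / 27.2 = 0.394 mA.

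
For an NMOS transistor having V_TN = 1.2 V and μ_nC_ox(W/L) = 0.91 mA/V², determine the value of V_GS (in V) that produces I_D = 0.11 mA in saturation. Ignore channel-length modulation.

In saturation I_D = ½ k_n (V_GS − V_TN)², so V_GS − V_TN = √(2 I_D / k_n) = √(2 × 0.11 / 0.91) = 0.492 V.
V_GS = 1.2 + 0.492 = 1.69 V.

V_GS = 1.69 V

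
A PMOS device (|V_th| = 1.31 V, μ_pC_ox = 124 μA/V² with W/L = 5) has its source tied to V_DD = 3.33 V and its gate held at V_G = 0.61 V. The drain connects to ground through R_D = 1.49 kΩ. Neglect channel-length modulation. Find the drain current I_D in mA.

I_D = 0.616 mA

V_SG = V_DD − V_G = 3.33 − 0.61 = 2.72 V, so V_ov = 2.72 − 1.31 = 1.41 V.
k_p = μ_pC_ox · (W/L) = 0.62 mA/V².
Assume saturation: I_D = ½ k_p V_ov² = 0.5 × 0.62 × 1.41² = 0.616 mA, giving V_SD = V_DD − I_D R_D = 3.33 − 0.616 × 1.49 = 2.41 V.
V_SD = 2.41 V ≥ V_ov = 1.41 V, confirming saturation.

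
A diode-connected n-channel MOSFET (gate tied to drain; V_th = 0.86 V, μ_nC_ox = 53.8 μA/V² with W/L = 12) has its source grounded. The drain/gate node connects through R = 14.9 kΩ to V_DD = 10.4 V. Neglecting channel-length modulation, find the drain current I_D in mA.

With gate tied to drain, V_GS = V_DS ≥ V_GS − V_th, so the device is in saturation.
k_n = μ_nC_ox · (W/L) = 0.6456 mA/V².
KCL at the drain: ½ k_n (V_GS − V_th)² = (V_DD − V_GS)/R.
Let x = V_GS − 0.86. Then 4.81 x² + x − 9.54 = 0, giving x = 1.31 V (positive root), so V_GS = 2.17 V.
I_D = (V_DD − V_GS)/R = (10.4 − 2.17) / 14.9 = 0.552 mA.

I_D = 0.552 mA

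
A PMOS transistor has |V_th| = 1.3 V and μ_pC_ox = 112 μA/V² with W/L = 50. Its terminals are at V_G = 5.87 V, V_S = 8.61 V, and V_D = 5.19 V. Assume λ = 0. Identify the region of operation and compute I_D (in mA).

Saturation; I_D = 5.81 mA

V_SG = V_S − V_G = 8.61 − 5.87 = 2.74 V; V_SD = V_S − V_D = 8.61 − 5.19 = 3.42 V.
k_p = μ_pC_ox · (W/L) = 5.6 mA/V².
V_ov = V_SG − |V_th| = 2.74 − 1.3 = 1.44 V.
Since V_SD = 3.42 V ≥ V_ov = 1.44 V, the device is in saturation.
I_D = ½ k_p V_ov² = 0.5 × 5.6 × 1.44² = 5.81 mA.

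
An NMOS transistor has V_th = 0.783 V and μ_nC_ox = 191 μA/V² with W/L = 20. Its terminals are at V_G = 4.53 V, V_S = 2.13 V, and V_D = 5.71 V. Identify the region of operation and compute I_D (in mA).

Saturation; I_D = 4.99 mA

V_GS = V_G − V_S = 4.53 − 2.13 = 2.4 V; V_DS = V_D − V_S = 5.71 − 2.13 = 3.58 V.
k_n = μ_nC_ox · (W/L) = 3.82 mA/V².
V_ov = V_GS − V_th = 2.4 − 0.783 = 1.62 V.
Since V_DS = 3.58 V ≥ V_ov = 1.62 V, the device is in saturation.
I_D = ½ k_n V_ov² = 0.5 × 3.82 × 1.62² = 4.99 mA.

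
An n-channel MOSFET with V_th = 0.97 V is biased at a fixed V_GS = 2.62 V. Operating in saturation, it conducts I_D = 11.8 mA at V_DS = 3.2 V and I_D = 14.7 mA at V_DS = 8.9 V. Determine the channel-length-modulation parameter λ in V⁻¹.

λ = 0.0500 V⁻¹

With V_GS fixed, I_D ∝ (1 + λ V_DS) in saturation, so I_D2/I_D1 = (1 + λ V_DS2)/(1 + λ V_DS1).
14.7/11.8 = 1.246 = (1 + 8.9 λ)/(1 + 3.2 λ).
Solving: λ (I_D1 V_DS2 − I_D2 V_DS1) = I_D2 − I_D1, so λ = (14.7 − 11.8) / (11.8 × 8.9 − 14.7 × 3.2) = 2.9 / 58 = 0.05 V⁻¹.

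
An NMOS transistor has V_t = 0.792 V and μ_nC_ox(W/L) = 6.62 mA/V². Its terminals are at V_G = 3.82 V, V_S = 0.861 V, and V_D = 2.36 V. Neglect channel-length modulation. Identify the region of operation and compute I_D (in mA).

V_GS = V_G − V_S = 3.82 − 0.861 = 2.96 V; V_DS = V_D − V_S = 2.36 − 0.861 = 1.5 V.
V_ov = V_GS − V_t = 2.96 − 0.792 = 2.17 V.
Since V_DS = 1.5 V < V_ov = 2.17 V, the device is in the triode region.
I_D = k_n [V_ov · V_DS − ½ V_DS²] = 6.62 × [2.17 × 1.5 − 0.5 × 1.5²] = 14.1 mA.

Triode; I_D = 14.1 mA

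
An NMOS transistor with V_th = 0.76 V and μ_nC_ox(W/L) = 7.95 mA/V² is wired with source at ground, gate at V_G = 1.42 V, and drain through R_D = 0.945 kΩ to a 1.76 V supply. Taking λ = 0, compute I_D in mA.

V_GS = V_G = 1.42 V, so V_ov = 1.42 − 0.76 = 0.66 V.
Assume saturation: I_D = ½ k_n V_ov² = 0.5 × 7.95 × 0.66² = 1.73 mA, giving V_DS = V_DD − I_D R_D = 1.76 − 1.73 × 0.945 = 0.124 V.
But 0.124 V < V_ov = 0.66 V, so the device is actually in triode.
In triode I_D = k_n[V_ov V_DS − ½ V_DS²] and I_D = (V_DD − V_DS)/R_D. Equating: 3.76 V_DS² − 5.958 V_DS + 1.76 = 0, giving V_DS = 0.393 V (the root below V_ov).
I_D = (1.76 − 0.393) / 0.945 = 1.45 mA.

I_D = 1.45 mA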